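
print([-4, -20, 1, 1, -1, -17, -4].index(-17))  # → 5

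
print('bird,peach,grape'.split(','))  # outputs ['bird', 'peach', 'grape']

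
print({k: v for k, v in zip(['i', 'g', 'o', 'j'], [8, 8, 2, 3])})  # {'i': 8, 'g': 8, 'o': 2, 'j': 3}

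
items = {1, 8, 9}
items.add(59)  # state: {1, 8, 9, 59}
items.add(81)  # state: {1, 8, 9, 59, 81}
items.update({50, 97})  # {1, 8, 9, 50, 59, 81, 97}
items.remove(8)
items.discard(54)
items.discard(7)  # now {1, 9, 50, 59, 81, 97}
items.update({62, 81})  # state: {1, 9, 50, 59, 62, 81, 97}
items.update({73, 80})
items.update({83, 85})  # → {1, 9, 50, 59, 62, 73, 80, 81, 83, 85, 97}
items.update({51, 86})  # {1, 9, 50, 51, 59, 62, 73, 80, 81, 83, 85, 86, 97}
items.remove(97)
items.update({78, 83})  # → {1, 9, 50, 51, 59, 62, 73, 78, 80, 81, 83, 85, 86}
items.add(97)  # {1, 9, 50, 51, 59, 62, 73, 78, 80, 81, 83, 85, 86, 97}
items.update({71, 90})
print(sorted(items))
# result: [1, 9, 50, 51, 59, 62, 71, 73, 78, 80, 81, 83, 85, 86, 90, 97]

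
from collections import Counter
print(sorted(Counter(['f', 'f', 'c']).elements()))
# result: ['c', 'f', 'f']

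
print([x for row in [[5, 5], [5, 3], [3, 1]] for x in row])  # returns [5, 5, 5, 3, 3, 1]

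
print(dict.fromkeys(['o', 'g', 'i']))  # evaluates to {'o': None, 'g': None, 'i': None}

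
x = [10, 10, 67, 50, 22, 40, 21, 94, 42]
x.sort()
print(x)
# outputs [10, 10, 21, 22, 40, 42, 50, 67, 94]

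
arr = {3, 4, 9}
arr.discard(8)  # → {3, 4, 9}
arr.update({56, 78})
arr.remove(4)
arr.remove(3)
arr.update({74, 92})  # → {9, 56, 74, 78, 92}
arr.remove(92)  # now {9, 56, 74, 78}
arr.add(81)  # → {9, 56, 74, 78, 81}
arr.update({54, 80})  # {9, 54, 56, 74, 78, 80, 81}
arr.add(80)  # {9, 54, 56, 74, 78, 80, 81}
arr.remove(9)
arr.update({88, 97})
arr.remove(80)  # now {54, 56, 74, 78, 81, 88, 97}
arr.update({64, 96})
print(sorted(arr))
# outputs [54, 56, 64, 74, 78, 81, 88, 96, 97]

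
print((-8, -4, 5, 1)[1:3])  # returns (-4, 5)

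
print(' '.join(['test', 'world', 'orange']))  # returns test world orange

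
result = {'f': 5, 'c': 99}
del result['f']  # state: {'c': 99}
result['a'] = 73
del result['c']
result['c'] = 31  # {'a': 73, 'c': 31}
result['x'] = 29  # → {'a': 73, 'c': 31, 'x': 29}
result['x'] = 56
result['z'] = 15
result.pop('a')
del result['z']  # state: {'c': 31, 'x': 56}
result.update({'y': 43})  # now {'c': 31, 'x': 56, 'y': 43}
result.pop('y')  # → 43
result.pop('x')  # 56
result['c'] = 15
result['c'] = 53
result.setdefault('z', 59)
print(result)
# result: {'c': 53, 'z': 59}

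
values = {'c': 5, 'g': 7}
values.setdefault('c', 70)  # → 5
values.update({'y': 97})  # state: {'c': 5, 'g': 7, 'y': 97}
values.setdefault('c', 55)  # 5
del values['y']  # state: {'c': 5, 'g': 7}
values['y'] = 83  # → {'c': 5, 'g': 7, 'y': 83}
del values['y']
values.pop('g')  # 7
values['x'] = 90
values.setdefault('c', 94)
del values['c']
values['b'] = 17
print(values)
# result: {'x': 90, 'b': 17}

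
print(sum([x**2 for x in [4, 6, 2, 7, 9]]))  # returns 186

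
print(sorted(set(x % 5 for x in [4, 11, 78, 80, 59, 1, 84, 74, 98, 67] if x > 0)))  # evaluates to [0, 1, 2, 3, 4]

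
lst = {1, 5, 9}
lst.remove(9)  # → {1, 5}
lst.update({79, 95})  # {1, 5, 79, 95}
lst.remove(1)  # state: {5, 79, 95}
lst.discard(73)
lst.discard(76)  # {5, 79, 95}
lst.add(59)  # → {5, 59, 79, 95}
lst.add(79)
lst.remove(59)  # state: {5, 79, 95}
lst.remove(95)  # {5, 79}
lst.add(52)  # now {5, 52, 79}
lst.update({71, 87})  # {5, 52, 71, 79, 87}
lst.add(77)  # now {5, 52, 71, 77, 79, 87}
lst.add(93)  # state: {5, 52, 71, 77, 79, 87, 93}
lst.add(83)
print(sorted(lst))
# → [5, 52, 71, 77, 79, 83, 87, 93]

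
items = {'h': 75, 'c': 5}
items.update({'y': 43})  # {'h': 75, 'c': 5, 'y': 43}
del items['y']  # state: {'h': 75, 'c': 5}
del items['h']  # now {'c': 5}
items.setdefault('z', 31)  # 31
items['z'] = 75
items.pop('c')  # 5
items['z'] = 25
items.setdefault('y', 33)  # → 33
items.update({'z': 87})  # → {'z': 87, 'y': 33}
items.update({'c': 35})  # {'z': 87, 'y': 33, 'c': 35}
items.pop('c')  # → 35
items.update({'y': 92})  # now {'z': 87, 'y': 92}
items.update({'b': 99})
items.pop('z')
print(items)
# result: {'y': 92, 'b': 99}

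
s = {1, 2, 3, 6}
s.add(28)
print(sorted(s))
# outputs [1, 2, 3, 6, 28]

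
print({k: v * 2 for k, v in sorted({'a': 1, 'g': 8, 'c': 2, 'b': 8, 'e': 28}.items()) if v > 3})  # {'b': 16, 'e': 56, 'g': 16}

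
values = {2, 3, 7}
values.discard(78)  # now {2, 3, 7}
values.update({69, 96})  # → {2, 3, 7, 69, 96}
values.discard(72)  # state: {2, 3, 7, 69, 96}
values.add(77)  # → {2, 3, 7, 69, 77, 96}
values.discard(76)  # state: {2, 3, 7, 69, 77, 96}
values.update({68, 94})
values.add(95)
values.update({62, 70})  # {2, 3, 7, 62, 68, 69, 70, 77, 94, 95, 96}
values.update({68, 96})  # {2, 3, 7, 62, 68, 69, 70, 77, 94, 95, 96}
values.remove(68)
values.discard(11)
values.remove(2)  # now {3, 7, 62, 69, 70, 77, 94, 95, 96}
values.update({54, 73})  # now {3, 7, 54, 62, 69, 70, 73, 77, 94, 95, 96}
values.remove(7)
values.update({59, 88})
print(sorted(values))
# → [3, 54, 59, 62, 69, 70, 73, 77, 88, 94, 95, 96]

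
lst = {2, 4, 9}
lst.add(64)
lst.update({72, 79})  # {2, 4, 9, 64, 72, 79}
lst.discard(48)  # {2, 4, 9, 64, 72, 79}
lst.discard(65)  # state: {2, 4, 9, 64, 72, 79}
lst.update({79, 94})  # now {2, 4, 9, 64, 72, 79, 94}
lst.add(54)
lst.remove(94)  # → {2, 4, 9, 54, 64, 72, 79}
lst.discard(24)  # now {2, 4, 9, 54, 64, 72, 79}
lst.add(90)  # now {2, 4, 9, 54, 64, 72, 79, 90}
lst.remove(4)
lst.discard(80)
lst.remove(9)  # {2, 54, 64, 72, 79, 90}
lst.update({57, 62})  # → {2, 54, 57, 62, 64, 72, 79, 90}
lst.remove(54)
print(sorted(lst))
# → [2, 57, 62, 64, 72, 79, 90]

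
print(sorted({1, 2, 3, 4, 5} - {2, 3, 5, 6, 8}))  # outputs [1, 4]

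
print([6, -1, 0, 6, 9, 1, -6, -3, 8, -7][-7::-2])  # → [6, -1]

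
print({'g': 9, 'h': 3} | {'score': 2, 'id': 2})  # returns {'g': 9, 'h': 3, 'score': 2, 'id': 2}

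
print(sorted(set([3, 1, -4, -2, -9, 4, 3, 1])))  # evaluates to [-9, -4, -2, 1, 3, 4]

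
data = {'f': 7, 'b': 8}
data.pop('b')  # 8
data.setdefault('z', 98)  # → 98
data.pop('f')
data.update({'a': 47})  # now {'z': 98, 'a': 47}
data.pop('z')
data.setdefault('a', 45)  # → 47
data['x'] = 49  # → {'a': 47, 'x': 49}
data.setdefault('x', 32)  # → 49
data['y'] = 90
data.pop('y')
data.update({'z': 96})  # {'a': 47, 'x': 49, 'z': 96}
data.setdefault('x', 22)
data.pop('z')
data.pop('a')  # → 47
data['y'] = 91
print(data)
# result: {'x': 49, 'y': 91}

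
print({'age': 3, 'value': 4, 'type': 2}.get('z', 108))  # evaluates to 108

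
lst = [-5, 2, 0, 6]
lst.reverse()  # [6, 0, 2, -5]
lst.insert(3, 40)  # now [6, 0, 2, 40, -5]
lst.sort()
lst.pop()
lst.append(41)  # [-5, 0, 2, 6, 41]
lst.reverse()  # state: [41, 6, 2, 0, -5]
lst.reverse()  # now [-5, 0, 2, 6, 41]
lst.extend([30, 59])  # [-5, 0, 2, 6, 41, 30, 59]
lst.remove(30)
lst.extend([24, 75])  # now [-5, 0, 2, 6, 41, 59, 24, 75]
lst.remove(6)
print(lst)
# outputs [-5, 0, 2, 41, 59, 24, 75]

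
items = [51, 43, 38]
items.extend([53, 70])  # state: [51, 43, 38, 53, 70]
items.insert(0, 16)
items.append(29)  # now [16, 51, 43, 38, 53, 70, 29]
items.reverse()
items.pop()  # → 16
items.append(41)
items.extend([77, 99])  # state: [29, 70, 53, 38, 43, 51, 41, 77, 99]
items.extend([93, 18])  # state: [29, 70, 53, 38, 43, 51, 41, 77, 99, 93, 18]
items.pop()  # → 18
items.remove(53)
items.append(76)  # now [29, 70, 38, 43, 51, 41, 77, 99, 93, 76]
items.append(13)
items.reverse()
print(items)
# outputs [13, 76, 93, 99, 77, 41, 51, 43, 38, 70, 29]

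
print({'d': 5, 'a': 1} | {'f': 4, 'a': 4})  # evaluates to {'d': 5, 'a': 4, 'f': 4}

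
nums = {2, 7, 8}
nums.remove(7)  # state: {2, 8}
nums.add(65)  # {2, 8, 65}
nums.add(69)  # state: {2, 8, 65, 69}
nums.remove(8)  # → {2, 65, 69}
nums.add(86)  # {2, 65, 69, 86}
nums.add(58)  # {2, 58, 65, 69, 86}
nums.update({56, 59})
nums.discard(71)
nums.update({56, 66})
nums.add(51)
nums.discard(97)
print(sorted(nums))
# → [2, 51, 56, 58, 59, 65, 66, 69, 86]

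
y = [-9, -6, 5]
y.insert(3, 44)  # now [-9, -6, 5, 44]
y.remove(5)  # [-9, -6, 44]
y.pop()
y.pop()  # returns -6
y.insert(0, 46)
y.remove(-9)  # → [46]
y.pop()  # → 46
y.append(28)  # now [28]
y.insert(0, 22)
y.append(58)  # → [22, 28, 58]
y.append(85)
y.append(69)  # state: [22, 28, 58, 85, 69]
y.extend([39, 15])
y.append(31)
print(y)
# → [22, 28, 58, 85, 69, 39, 15, 31]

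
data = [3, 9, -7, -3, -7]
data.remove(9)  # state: [3, -7, -3, -7]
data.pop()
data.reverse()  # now [-3, -7, 3]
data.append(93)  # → [-3, -7, 3, 93]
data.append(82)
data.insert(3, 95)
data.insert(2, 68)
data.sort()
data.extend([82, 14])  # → [-7, -3, 3, 68, 82, 93, 95, 82, 14]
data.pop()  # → 14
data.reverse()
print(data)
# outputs [82, 95, 93, 82, 68, 3, -3, -7]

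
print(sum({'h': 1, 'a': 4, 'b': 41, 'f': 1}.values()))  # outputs 47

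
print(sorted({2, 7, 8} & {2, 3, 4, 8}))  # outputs [2, 8]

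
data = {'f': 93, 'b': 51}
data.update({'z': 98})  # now {'f': 93, 'b': 51, 'z': 98}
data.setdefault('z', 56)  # 98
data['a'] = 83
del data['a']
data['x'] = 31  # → {'f': 93, 'b': 51, 'z': 98, 'x': 31}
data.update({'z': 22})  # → {'f': 93, 'b': 51, 'z': 22, 'x': 31}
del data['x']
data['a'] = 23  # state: {'f': 93, 'b': 51, 'z': 22, 'a': 23}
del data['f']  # {'b': 51, 'z': 22, 'a': 23}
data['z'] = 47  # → {'b': 51, 'z': 47, 'a': 23}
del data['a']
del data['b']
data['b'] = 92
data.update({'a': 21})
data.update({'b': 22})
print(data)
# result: {'z': 47, 'b': 22, 'a': 21}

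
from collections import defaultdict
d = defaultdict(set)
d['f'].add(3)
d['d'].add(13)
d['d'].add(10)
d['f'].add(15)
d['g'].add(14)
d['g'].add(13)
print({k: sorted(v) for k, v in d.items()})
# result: {'f': [3, 15], 'd': [10, 13], 'g': [13, 14]}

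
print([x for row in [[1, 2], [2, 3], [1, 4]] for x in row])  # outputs [1, 2, 2, 3, 1, 4]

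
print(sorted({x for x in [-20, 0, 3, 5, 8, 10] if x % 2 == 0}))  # [-20, 0, 8, 10]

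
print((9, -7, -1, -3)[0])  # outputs 9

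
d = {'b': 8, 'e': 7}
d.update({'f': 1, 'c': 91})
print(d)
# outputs {'b': 8, 'e': 7, 'f': 1, 'c': 91}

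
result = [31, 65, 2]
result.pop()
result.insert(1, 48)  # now [31, 48, 65]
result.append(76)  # [31, 48, 65, 76]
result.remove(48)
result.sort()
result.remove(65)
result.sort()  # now [31, 76]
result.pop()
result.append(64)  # [31, 64]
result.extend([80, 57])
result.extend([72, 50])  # [31, 64, 80, 57, 72, 50]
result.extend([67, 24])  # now [31, 64, 80, 57, 72, 50, 67, 24]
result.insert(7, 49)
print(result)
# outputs [31, 64, 80, 57, 72, 50, 67, 49, 24]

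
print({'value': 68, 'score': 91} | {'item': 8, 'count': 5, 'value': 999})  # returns {'value': 999, 'score': 91, 'item': 8, 'count': 5}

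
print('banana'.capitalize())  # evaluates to Banana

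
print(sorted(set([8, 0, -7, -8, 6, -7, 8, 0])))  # [-8, -7, 0, 6, 8]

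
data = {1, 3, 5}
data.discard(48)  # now {1, 3, 5}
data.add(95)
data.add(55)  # {1, 3, 5, 55, 95}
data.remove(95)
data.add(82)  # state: {1, 3, 5, 55, 82}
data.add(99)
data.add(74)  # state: {1, 3, 5, 55, 74, 82, 99}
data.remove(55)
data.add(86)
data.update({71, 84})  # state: {1, 3, 5, 71, 74, 82, 84, 86, 99}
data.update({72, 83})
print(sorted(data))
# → [1, 3, 5, 71, 72, 74, 82, 83, 84, 86, 99]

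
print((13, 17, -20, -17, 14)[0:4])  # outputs (13, 17, -20, -17)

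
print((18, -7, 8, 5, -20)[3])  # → 5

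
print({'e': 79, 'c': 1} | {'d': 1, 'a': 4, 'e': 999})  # {'e': 999, 'c': 1, 'd': 1, 'a': 4}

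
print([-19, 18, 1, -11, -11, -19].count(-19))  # 2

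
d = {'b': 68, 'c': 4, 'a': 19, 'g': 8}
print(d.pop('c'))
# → 4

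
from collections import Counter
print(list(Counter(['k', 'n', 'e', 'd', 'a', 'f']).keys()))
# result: ['k', 'n', 'e', 'd', 'a', 'f']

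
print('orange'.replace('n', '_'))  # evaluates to ora_ge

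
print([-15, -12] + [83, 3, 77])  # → [-15, -12, 83, 3, 77]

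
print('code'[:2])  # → co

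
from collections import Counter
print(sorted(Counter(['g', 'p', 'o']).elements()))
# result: ['g', 'o', 'p']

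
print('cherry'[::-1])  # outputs yrrehc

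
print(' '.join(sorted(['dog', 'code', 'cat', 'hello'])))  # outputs cat code dog hello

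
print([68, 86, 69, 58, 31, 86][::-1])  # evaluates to [86, 31, 58, 69, 86, 68]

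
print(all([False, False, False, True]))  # False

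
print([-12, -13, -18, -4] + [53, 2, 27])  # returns [-12, -13, -18, -4, 53, 2, 27]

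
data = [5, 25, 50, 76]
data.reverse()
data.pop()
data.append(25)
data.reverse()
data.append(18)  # [25, 25, 50, 76, 18]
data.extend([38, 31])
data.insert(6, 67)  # [25, 25, 50, 76, 18, 38, 67, 31]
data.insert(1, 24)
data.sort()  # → [18, 24, 25, 25, 31, 38, 50, 67, 76]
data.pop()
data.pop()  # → 67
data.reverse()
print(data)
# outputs [50, 38, 31, 25, 25, 24, 18]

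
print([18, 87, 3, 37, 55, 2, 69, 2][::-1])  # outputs [2, 69, 2, 55, 37, 3, 87, 18]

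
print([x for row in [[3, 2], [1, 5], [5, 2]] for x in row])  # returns [3, 2, 1, 5, 5, 2]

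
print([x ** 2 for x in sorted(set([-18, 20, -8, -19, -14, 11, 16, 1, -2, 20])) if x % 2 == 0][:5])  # [324, 196, 64, 4, 256]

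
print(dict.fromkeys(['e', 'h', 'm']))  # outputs {'e': None, 'h': None, 'm': None}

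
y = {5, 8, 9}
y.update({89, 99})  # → {5, 8, 9, 89, 99}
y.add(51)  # {5, 8, 9, 51, 89, 99}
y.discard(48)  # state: {5, 8, 9, 51, 89, 99}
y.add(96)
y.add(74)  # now {5, 8, 9, 51, 74, 89, 96, 99}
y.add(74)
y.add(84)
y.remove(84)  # {5, 8, 9, 51, 74, 89, 96, 99}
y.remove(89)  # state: {5, 8, 9, 51, 74, 96, 99}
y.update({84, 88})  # {5, 8, 9, 51, 74, 84, 88, 96, 99}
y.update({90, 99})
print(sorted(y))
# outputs [5, 8, 9, 51, 74, 84, 88, 90, 96, 99]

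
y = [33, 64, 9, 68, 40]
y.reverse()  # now [40, 68, 9, 64, 33]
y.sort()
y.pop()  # 68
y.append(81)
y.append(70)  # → [9, 33, 40, 64, 81, 70]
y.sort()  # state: [9, 33, 40, 64, 70, 81]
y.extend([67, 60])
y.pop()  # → 60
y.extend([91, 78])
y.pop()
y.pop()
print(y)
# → [9, 33, 40, 64, 70, 81, 67]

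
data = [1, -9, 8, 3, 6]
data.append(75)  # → [1, -9, 8, 3, 6, 75]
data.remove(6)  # [1, -9, 8, 3, 75]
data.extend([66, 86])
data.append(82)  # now [1, -9, 8, 3, 75, 66, 86, 82]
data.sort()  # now [-9, 1, 3, 8, 66, 75, 82, 86]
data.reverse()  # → [86, 82, 75, 66, 8, 3, 1, -9]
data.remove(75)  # [86, 82, 66, 8, 3, 1, -9]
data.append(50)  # [86, 82, 66, 8, 3, 1, -9, 50]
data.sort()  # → [-9, 1, 3, 8, 50, 66, 82, 86]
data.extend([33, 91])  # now [-9, 1, 3, 8, 50, 66, 82, 86, 33, 91]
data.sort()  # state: [-9, 1, 3, 8, 33, 50, 66, 82, 86, 91]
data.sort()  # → [-9, 1, 3, 8, 33, 50, 66, 82, 86, 91]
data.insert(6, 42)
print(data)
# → [-9, 1, 3, 8, 33, 50, 42, 66, 82, 86, 91]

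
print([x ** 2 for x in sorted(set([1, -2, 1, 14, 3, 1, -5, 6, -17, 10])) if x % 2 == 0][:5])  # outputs [4, 36, 100, 196]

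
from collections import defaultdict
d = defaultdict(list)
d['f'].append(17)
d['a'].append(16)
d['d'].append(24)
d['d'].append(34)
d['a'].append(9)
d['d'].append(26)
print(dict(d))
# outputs {'f': [17], 'a': [16, 9], 'd': [24, 34, 26]}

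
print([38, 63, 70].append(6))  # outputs None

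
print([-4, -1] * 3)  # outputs [-4, -1, -4, -1, -4, -1]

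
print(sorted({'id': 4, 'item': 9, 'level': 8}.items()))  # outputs [('id', 4), ('item', 9), ('level', 8)]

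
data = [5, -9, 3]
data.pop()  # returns 3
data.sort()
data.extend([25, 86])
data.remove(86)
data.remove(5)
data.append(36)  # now [-9, 25, 36]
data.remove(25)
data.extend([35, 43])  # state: [-9, 36, 35, 43]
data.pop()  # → 43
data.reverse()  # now [35, 36, -9]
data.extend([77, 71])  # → [35, 36, -9, 77, 71]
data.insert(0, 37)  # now [37, 35, 36, -9, 77, 71]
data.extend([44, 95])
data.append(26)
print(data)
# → [37, 35, 36, -9, 77, 71, 44, 95, 26]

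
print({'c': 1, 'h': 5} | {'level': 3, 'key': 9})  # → {'c': 1, 'h': 5, 'level': 3, 'key': 9}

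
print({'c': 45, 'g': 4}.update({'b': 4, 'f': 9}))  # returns None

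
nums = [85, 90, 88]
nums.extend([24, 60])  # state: [85, 90, 88, 24, 60]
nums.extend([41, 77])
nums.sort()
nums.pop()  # 90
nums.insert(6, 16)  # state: [24, 41, 60, 77, 85, 88, 16]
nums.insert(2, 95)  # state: [24, 41, 95, 60, 77, 85, 88, 16]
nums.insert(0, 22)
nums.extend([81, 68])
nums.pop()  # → 68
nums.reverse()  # [81, 16, 88, 85, 77, 60, 95, 41, 24, 22]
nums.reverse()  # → [22, 24, 41, 95, 60, 77, 85, 88, 16, 81]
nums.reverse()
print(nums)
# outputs [81, 16, 88, 85, 77, 60, 95, 41, 24, 22]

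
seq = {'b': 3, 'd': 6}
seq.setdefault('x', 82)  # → 82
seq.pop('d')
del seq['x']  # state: {'b': 3}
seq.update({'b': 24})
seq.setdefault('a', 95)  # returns 95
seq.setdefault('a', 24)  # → 95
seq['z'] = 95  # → {'b': 24, 'a': 95, 'z': 95}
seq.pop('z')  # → 95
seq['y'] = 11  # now {'b': 24, 'a': 95, 'y': 11}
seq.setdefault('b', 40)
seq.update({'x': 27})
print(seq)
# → {'b': 24, 'a': 95, 'y': 11, 'x': 27}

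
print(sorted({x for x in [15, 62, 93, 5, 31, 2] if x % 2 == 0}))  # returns [2, 62]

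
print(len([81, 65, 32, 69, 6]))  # 5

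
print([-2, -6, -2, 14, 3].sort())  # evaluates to None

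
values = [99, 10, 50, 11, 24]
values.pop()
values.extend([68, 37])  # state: [99, 10, 50, 11, 68, 37]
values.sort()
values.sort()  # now [10, 11, 37, 50, 68, 99]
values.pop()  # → 99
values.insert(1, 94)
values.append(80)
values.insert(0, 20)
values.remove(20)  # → [10, 94, 11, 37, 50, 68, 80]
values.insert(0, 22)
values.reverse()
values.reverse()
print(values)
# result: [22, 10, 94, 11, 37, 50, 68, 80]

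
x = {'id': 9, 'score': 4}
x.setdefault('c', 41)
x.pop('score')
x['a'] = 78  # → {'id': 9, 'c': 41, 'a': 78}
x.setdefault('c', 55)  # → 41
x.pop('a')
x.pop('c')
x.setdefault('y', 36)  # 36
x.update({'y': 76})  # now {'id': 9, 'y': 76}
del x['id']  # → {'y': 76}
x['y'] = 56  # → {'y': 56}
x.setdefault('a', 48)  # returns 48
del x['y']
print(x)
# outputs {'a': 48}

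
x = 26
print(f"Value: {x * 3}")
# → Value: 78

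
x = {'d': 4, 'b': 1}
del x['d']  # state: {'b': 1}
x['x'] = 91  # {'b': 1, 'x': 91}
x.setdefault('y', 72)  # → 72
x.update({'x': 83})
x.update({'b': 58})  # {'b': 58, 'x': 83, 'y': 72}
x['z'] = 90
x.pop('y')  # 72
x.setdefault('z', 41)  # 90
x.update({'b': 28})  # {'b': 28, 'x': 83, 'z': 90}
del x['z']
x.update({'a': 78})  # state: {'b': 28, 'x': 83, 'a': 78}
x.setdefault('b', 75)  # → 28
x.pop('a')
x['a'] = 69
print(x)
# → {'b': 28, 'x': 83, 'a': 69}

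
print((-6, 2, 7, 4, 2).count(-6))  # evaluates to 1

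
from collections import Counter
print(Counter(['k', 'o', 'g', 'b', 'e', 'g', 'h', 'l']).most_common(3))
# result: [('g', 2), ('k', 1), ('o', 1)]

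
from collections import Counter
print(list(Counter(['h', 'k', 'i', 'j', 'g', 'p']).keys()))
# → ['h', 'k', 'i', 'j', 'g', 'p']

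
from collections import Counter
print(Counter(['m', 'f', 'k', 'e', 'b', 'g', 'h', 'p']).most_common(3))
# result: [('m', 1), ('f', 1), ('k', 1)]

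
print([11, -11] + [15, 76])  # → [11, -11, 15, 76]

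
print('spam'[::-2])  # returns mp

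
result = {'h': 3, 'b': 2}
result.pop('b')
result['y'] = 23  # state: {'h': 3, 'y': 23}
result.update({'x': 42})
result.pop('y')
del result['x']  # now {'h': 3}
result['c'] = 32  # {'h': 3, 'c': 32}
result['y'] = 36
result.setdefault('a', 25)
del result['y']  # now {'h': 3, 'c': 32, 'a': 25}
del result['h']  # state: {'c': 32, 'a': 25}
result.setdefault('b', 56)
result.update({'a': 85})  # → {'c': 32, 'a': 85, 'b': 56}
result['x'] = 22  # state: {'c': 32, 'a': 85, 'b': 56, 'x': 22}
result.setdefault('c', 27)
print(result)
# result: {'c': 32, 'a': 85, 'b': 56, 'x': 22}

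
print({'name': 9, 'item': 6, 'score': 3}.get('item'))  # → 6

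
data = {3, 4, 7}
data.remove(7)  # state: {3, 4}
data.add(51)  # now {3, 4, 51}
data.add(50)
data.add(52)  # {3, 4, 50, 51, 52}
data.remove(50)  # {3, 4, 51, 52}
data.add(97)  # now {3, 4, 51, 52, 97}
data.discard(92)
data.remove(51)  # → {3, 4, 52, 97}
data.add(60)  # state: {3, 4, 52, 60, 97}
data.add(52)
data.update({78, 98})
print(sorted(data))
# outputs [3, 4, 52, 60, 78, 97, 98]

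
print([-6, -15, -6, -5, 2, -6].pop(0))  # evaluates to -6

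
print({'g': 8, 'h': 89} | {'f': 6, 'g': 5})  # {'g': 5, 'h': 89, 'f': 6}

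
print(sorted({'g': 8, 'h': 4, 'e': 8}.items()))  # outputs [('e', 8), ('g', 8), ('h', 4)]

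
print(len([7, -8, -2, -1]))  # 4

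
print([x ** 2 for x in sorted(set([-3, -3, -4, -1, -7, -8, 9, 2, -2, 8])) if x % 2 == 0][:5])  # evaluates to [64, 16, 4, 4, 64]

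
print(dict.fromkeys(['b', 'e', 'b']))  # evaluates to {'b': None, 'e': None}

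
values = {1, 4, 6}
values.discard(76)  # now {1, 4, 6}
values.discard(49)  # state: {1, 4, 6}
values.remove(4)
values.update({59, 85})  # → {1, 6, 59, 85}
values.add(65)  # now {1, 6, 59, 65, 85}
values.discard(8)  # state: {1, 6, 59, 65, 85}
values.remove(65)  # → {1, 6, 59, 85}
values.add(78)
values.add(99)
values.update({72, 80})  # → {1, 6, 59, 72, 78, 80, 85, 99}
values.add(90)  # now {1, 6, 59, 72, 78, 80, 85, 90, 99}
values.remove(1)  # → {6, 59, 72, 78, 80, 85, 90, 99}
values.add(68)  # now {6, 59, 68, 72, 78, 80, 85, 90, 99}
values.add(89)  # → {6, 59, 68, 72, 78, 80, 85, 89, 90, 99}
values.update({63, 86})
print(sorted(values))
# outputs [6, 59, 63, 68, 72, 78, 80, 85, 86, 89, 90, 99]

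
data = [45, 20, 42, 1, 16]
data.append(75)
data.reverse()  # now [75, 16, 1, 42, 20, 45]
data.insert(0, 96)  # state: [96, 75, 16, 1, 42, 20, 45]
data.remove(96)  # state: [75, 16, 1, 42, 20, 45]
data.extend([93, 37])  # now [75, 16, 1, 42, 20, 45, 93, 37]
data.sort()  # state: [1, 16, 20, 37, 42, 45, 75, 93]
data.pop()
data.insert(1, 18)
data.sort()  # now [1, 16, 18, 20, 37, 42, 45, 75]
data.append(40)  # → [1, 16, 18, 20, 37, 42, 45, 75, 40]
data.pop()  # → 40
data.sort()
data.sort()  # [1, 16, 18, 20, 37, 42, 45, 75]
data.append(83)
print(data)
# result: [1, 16, 18, 20, 37, 42, 45, 75, 83]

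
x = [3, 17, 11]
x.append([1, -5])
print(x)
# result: [3, 17, 11, [1, -5]]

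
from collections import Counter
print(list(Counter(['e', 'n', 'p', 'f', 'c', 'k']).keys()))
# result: ['e', 'n', 'p', 'f', 'c', 'k']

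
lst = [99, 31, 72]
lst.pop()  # 72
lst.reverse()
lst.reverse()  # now [99, 31]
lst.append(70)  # [99, 31, 70]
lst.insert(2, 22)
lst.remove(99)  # [31, 22, 70]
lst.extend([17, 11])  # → [31, 22, 70, 17, 11]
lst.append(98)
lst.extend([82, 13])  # [31, 22, 70, 17, 11, 98, 82, 13]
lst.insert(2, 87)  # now [31, 22, 87, 70, 17, 11, 98, 82, 13]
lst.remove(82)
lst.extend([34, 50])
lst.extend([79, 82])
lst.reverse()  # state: [82, 79, 50, 34, 13, 98, 11, 17, 70, 87, 22, 31]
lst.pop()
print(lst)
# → [82, 79, 50, 34, 13, 98, 11, 17, 70, 87, 22]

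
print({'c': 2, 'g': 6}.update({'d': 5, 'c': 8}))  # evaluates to None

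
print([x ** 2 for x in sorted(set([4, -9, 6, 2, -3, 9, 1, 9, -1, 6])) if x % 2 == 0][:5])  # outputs [4, 16, 36]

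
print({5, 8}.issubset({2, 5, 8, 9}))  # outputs True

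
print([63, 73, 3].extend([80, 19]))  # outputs None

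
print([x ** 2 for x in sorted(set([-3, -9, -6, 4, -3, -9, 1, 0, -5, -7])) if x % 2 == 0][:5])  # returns [36, 0, 16]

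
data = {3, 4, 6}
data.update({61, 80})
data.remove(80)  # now {3, 4, 6, 61}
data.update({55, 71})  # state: {3, 4, 6, 55, 61, 71}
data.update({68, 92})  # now {3, 4, 6, 55, 61, 68, 71, 92}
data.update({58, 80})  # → {3, 4, 6, 55, 58, 61, 68, 71, 80, 92}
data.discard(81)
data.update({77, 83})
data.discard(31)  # {3, 4, 6, 55, 58, 61, 68, 71, 77, 80, 83, 92}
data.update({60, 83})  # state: {3, 4, 6, 55, 58, 60, 61, 68, 71, 77, 80, 83, 92}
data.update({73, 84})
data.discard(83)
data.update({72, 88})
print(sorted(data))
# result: [3, 4, 6, 55, 58, 60, 61, 68, 71, 72, 73, 77, 80, 84, 88, 92]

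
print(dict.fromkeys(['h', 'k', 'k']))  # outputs {'h': None, 'k': None}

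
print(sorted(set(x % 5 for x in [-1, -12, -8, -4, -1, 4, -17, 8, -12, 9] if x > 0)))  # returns [3, 4]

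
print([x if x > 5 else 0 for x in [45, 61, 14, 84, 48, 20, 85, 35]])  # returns [45, 61, 14, 84, 48, 20, 85, 35]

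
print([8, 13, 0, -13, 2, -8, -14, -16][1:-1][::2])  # [13, -13, -8]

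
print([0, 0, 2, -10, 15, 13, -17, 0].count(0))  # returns 3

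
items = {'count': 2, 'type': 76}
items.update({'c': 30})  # {'count': 2, 'type': 76, 'c': 30}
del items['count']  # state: {'type': 76, 'c': 30}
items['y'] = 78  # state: {'type': 76, 'c': 30, 'y': 78}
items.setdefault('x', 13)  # 13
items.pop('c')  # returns 30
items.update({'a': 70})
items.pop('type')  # 76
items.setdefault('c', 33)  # 33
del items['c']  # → {'y': 78, 'x': 13, 'a': 70}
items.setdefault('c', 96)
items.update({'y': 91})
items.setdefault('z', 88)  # 88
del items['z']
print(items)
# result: {'y': 91, 'x': 13, 'a': 70, 'c': 96}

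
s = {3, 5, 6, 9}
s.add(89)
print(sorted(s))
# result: [3, 5, 6, 9, 89]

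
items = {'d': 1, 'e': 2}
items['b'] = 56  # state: {'d': 1, 'e': 2, 'b': 56}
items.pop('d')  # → 1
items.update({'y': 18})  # {'e': 2, 'b': 56, 'y': 18}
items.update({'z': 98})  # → {'e': 2, 'b': 56, 'y': 18, 'z': 98}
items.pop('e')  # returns 2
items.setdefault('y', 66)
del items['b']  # {'y': 18, 'z': 98}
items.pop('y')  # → 18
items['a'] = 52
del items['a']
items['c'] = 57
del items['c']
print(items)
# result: {'z': 98}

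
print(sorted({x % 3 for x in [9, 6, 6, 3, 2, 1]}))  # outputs [0, 1, 2]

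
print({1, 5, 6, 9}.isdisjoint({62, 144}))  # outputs True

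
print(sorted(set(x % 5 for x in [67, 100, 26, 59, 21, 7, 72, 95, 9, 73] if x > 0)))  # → [0, 1, 2, 3, 4]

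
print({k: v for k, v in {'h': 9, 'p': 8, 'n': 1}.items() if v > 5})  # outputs {'h': 9, 'p': 8}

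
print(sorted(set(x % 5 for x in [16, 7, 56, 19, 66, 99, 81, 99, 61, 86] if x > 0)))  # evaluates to [1, 2, 4]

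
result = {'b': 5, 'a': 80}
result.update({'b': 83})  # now {'b': 83, 'a': 80}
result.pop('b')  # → 83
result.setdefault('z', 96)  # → 96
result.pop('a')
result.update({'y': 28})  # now {'z': 96, 'y': 28}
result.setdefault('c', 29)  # 29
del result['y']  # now {'z': 96, 'c': 29}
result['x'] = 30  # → {'z': 96, 'c': 29, 'x': 30}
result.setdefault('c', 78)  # 29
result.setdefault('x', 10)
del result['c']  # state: {'z': 96, 'x': 30}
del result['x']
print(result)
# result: {'z': 96}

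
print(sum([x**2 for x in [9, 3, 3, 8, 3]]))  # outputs 172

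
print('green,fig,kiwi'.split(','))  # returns ['green', 'fig', 'kiwi']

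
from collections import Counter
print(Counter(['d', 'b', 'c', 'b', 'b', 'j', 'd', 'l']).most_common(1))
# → [('b', 3)]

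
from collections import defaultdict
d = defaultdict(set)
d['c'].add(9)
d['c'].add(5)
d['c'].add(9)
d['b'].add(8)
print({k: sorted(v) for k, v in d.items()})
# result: {'c': [5, 9], 'b': [8]}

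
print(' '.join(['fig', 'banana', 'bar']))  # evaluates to fig banana bar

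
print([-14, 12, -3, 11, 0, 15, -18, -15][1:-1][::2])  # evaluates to [12, 11, 15]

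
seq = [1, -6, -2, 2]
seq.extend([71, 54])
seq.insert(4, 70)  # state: [1, -6, -2, 2, 70, 71, 54]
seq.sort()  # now [-6, -2, 1, 2, 54, 70, 71]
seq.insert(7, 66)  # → [-6, -2, 1, 2, 54, 70, 71, 66]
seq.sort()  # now [-6, -2, 1, 2, 54, 66, 70, 71]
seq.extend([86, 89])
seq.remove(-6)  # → [-2, 1, 2, 54, 66, 70, 71, 86, 89]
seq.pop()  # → 89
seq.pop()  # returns 86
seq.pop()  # 71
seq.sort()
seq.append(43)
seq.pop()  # 43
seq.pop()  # 70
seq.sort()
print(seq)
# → [-2, 1, 2, 54, 66]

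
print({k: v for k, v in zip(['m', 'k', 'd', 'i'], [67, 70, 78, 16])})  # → {'m': 67, 'k': 70, 'd': 78, 'i': 16}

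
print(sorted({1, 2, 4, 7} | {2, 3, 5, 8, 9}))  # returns [1, 2, 3, 4, 5, 7, 8, 9]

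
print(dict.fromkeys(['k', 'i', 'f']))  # {'k': None, 'i': None, 'f': None}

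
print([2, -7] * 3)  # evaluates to [2, -7, 2, -7, 2, -7]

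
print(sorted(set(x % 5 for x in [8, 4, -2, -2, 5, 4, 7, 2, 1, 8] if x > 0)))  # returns [0, 1, 2, 3, 4]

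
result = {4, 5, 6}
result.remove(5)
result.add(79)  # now {4, 6, 79}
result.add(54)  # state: {4, 6, 54, 79}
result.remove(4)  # {6, 54, 79}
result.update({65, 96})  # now {6, 54, 65, 79, 96}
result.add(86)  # {6, 54, 65, 79, 86, 96}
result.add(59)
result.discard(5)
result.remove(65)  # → {6, 54, 59, 79, 86, 96}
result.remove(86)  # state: {6, 54, 59, 79, 96}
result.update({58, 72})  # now {6, 54, 58, 59, 72, 79, 96}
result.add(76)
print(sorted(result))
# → [6, 54, 58, 59, 72, 76, 79, 96]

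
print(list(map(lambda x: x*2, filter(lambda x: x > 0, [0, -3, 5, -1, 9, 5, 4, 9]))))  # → [10, 18, 10, 8, 18]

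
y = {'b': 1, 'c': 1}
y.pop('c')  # 1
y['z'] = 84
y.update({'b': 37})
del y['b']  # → {'z': 84}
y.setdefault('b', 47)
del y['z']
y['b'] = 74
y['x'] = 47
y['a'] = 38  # {'b': 74, 'x': 47, 'a': 38}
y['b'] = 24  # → {'b': 24, 'x': 47, 'a': 38}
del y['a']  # {'b': 24, 'x': 47}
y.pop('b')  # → 24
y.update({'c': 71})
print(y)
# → {'x': 47, 'c': 71}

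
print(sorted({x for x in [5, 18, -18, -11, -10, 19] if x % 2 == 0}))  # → [-18, -10, 18]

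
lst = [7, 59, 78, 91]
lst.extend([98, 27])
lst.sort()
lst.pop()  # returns 98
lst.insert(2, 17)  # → [7, 27, 17, 59, 78, 91]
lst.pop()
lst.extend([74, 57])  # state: [7, 27, 17, 59, 78, 74, 57]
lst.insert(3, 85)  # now [7, 27, 17, 85, 59, 78, 74, 57]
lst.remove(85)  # [7, 27, 17, 59, 78, 74, 57]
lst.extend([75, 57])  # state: [7, 27, 17, 59, 78, 74, 57, 75, 57]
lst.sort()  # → [7, 17, 27, 57, 57, 59, 74, 75, 78]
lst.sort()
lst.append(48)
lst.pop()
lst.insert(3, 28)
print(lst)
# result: [7, 17, 27, 28, 57, 57, 59, 74, 75, 78]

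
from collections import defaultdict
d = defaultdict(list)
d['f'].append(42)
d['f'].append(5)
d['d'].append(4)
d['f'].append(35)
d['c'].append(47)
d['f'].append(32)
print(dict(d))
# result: {'f': [42, 5, 35, 32], 'd': [4], 'c': [47]}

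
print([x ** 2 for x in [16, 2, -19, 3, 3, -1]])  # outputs [256, 4, 361, 9, 9, 1]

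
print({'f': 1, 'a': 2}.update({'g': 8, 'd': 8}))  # None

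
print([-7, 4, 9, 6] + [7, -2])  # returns [-7, 4, 9, 6, 7, -2]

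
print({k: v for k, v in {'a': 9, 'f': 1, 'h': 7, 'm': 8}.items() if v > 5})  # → {'a': 9, 'h': 7, 'm': 8}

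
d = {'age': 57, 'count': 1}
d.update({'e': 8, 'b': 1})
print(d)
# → {'age': 57, 'count': 1, 'e': 8, 'b': 1}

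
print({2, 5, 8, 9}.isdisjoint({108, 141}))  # True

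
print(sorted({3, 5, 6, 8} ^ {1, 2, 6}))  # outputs [1, 2, 3, 5, 8]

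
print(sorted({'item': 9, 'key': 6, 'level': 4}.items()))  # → [('item', 9), ('key', 6), ('level', 4)]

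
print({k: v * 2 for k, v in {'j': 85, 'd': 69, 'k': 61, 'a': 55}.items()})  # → {'j': 170, 'd': 138, 'k': 122, 'a': 110}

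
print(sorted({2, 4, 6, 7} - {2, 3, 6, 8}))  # [4, 7]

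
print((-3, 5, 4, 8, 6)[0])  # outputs -3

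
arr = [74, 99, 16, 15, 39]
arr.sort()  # [15, 16, 39, 74, 99]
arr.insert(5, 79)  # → [15, 16, 39, 74, 99, 79]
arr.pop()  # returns 79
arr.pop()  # 99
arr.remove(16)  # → [15, 39, 74]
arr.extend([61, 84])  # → [15, 39, 74, 61, 84]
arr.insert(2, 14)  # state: [15, 39, 14, 74, 61, 84]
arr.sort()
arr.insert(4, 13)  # [14, 15, 39, 61, 13, 74, 84]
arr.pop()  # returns 84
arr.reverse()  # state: [74, 13, 61, 39, 15, 14]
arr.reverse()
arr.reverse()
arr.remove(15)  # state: [74, 13, 61, 39, 14]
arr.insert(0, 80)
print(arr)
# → [80, 74, 13, 61, 39, 14]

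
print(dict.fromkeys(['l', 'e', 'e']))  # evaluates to {'l': None, 'e': None}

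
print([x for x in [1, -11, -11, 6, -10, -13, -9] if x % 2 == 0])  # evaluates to [6, -10]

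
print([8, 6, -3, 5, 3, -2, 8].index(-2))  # 5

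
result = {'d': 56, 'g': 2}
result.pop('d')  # 56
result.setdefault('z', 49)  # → 49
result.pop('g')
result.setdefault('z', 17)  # 49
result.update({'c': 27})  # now {'z': 49, 'c': 27}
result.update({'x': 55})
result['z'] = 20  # {'z': 20, 'c': 27, 'x': 55}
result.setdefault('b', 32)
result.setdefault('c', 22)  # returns 27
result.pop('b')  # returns 32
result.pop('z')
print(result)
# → {'c': 27, 'x': 55}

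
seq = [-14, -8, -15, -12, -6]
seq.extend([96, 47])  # [-14, -8, -15, -12, -6, 96, 47]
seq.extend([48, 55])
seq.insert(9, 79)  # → [-14, -8, -15, -12, -6, 96, 47, 48, 55, 79]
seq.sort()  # [-15, -14, -12, -8, -6, 47, 48, 55, 79, 96]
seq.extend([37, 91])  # [-15, -14, -12, -8, -6, 47, 48, 55, 79, 96, 37, 91]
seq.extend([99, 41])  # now [-15, -14, -12, -8, -6, 47, 48, 55, 79, 96, 37, 91, 99, 41]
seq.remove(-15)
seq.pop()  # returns 41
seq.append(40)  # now [-14, -12, -8, -6, 47, 48, 55, 79, 96, 37, 91, 99, 40]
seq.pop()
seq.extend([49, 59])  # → [-14, -12, -8, -6, 47, 48, 55, 79, 96, 37, 91, 99, 49, 59]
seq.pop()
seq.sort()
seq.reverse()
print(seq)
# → [99, 96, 91, 79, 55, 49, 48, 47, 37, -6, -8, -12, -14]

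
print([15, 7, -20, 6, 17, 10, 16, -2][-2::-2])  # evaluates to [16, 17, -20, 15]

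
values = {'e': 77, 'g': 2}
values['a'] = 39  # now {'e': 77, 'g': 2, 'a': 39}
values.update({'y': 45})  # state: {'e': 77, 'g': 2, 'a': 39, 'y': 45}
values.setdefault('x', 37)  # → 37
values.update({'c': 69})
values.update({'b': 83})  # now {'e': 77, 'g': 2, 'a': 39, 'y': 45, 'x': 37, 'c': 69, 'b': 83}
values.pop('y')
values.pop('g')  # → 2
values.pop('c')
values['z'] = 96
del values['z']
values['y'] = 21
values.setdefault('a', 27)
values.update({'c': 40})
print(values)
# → {'e': 77, 'a': 39, 'x': 37, 'b': 83, 'y': 21, 'c': 40}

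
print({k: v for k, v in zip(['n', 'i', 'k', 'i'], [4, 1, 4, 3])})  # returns {'n': 4, 'i': 3, 'k': 4}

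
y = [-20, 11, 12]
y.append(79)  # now [-20, 11, 12, 79]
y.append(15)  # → [-20, 11, 12, 79, 15]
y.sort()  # [-20, 11, 12, 15, 79]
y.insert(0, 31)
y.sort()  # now [-20, 11, 12, 15, 31, 79]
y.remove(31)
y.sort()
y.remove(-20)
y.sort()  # [11, 12, 15, 79]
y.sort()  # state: [11, 12, 15, 79]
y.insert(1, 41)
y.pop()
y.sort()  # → [11, 12, 15, 41]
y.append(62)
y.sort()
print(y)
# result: [11, 12, 15, 41, 62]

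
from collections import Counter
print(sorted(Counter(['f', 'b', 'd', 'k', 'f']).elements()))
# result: ['b', 'd', 'f', 'f', 'k']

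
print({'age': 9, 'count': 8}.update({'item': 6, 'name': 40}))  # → None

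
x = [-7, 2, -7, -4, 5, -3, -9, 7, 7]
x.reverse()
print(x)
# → [7, 7, -9, -3, 5, -4, -7, 2, -7]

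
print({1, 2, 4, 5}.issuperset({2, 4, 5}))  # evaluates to True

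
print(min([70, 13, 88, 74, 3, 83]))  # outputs 3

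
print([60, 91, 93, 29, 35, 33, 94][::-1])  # [94, 33, 35, 29, 93, 91, 60]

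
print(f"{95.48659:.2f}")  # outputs 95.49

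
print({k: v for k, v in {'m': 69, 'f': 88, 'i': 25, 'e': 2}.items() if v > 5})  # {'m': 69, 'f': 88, 'i': 25}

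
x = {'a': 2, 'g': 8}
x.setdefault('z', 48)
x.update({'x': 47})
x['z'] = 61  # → {'a': 2, 'g': 8, 'z': 61, 'x': 47}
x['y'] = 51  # {'a': 2, 'g': 8, 'z': 61, 'x': 47, 'y': 51}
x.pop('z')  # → 61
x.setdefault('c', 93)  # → 93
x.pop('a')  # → 2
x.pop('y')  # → 51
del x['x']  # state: {'g': 8, 'c': 93}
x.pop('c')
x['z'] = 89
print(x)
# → {'g': 8, 'z': 89}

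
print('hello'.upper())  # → HELLO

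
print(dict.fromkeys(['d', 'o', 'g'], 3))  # {'d': 3, 'o': 3, 'g': 3}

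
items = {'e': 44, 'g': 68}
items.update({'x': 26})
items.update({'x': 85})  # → {'e': 44, 'g': 68, 'x': 85}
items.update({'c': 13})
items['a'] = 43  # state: {'e': 44, 'g': 68, 'x': 85, 'c': 13, 'a': 43}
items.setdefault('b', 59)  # 59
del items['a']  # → {'e': 44, 'g': 68, 'x': 85, 'c': 13, 'b': 59}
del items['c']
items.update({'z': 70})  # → {'e': 44, 'g': 68, 'x': 85, 'b': 59, 'z': 70}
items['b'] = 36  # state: {'e': 44, 'g': 68, 'x': 85, 'b': 36, 'z': 70}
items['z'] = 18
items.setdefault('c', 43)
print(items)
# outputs {'e': 44, 'g': 68, 'x': 85, 'b': 36, 'z': 18, 'c': 43}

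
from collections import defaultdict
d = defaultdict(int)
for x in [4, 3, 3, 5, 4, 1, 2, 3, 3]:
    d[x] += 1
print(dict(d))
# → {4: 2, 3: 4, 5: 1, 1: 1, 2: 1}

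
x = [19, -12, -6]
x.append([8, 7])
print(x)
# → [19, -12, -6, [8, 7]]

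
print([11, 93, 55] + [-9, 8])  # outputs [11, 93, 55, -9, 8]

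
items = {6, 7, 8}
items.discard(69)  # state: {6, 7, 8}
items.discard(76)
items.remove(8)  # {6, 7}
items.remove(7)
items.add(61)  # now {6, 61}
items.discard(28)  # {6, 61}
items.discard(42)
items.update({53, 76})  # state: {6, 53, 61, 76}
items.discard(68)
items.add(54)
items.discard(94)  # {6, 53, 54, 61, 76}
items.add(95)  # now {6, 53, 54, 61, 76, 95}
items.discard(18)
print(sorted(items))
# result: [6, 53, 54, 61, 76, 95]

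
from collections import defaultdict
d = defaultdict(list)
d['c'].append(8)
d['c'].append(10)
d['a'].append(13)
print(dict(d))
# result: {'c': [8, 10], 'a': [13]}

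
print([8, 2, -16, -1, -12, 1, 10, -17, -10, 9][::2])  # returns [8, -16, -12, 10, -10]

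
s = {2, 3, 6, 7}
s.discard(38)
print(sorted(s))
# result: [2, 3, 6, 7]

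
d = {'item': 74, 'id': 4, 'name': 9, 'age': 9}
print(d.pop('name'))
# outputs 9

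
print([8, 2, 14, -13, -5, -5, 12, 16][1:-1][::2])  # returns [2, -13, -5]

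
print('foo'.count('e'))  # 0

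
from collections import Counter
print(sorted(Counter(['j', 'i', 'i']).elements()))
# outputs ['i', 'i', 'j']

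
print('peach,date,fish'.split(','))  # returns ['peach', 'date', 'fish']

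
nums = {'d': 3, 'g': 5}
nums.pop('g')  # 5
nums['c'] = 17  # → {'d': 3, 'c': 17}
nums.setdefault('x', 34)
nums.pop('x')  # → 34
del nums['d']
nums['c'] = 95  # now {'c': 95}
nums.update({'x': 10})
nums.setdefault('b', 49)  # 49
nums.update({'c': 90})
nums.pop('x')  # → 10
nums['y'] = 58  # {'c': 90, 'b': 49, 'y': 58}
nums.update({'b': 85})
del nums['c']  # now {'b': 85, 'y': 58}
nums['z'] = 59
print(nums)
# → {'b': 85, 'y': 58, 'z': 59}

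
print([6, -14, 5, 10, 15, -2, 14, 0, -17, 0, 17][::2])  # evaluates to [6, 5, 15, 14, -17, 17]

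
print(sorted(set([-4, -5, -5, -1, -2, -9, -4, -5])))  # [-9, -5, -4, -2, -1]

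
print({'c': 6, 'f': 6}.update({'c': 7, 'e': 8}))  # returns None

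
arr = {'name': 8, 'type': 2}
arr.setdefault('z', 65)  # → 65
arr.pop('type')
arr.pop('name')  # 8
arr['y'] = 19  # {'z': 65, 'y': 19}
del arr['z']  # {'y': 19}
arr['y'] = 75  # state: {'y': 75}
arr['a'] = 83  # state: {'y': 75, 'a': 83}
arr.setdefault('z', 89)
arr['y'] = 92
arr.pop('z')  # 89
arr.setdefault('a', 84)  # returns 83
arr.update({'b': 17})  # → {'y': 92, 'a': 83, 'b': 17}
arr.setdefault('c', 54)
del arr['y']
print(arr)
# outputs {'a': 83, 'b': 17, 'c': 54}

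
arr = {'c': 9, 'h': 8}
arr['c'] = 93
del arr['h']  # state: {'c': 93}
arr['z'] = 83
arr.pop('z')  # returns 83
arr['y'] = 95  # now {'c': 93, 'y': 95}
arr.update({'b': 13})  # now {'c': 93, 'y': 95, 'b': 13}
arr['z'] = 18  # {'c': 93, 'y': 95, 'b': 13, 'z': 18}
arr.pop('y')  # 95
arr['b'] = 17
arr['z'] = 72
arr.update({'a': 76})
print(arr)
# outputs {'c': 93, 'b': 17, 'z': 72, 'a': 76}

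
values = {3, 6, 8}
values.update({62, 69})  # {3, 6, 8, 62, 69}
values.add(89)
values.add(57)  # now {3, 6, 8, 57, 62, 69, 89}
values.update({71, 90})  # {3, 6, 8, 57, 62, 69, 71, 89, 90}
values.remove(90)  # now {3, 6, 8, 57, 62, 69, 71, 89}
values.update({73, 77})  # {3, 6, 8, 57, 62, 69, 71, 73, 77, 89}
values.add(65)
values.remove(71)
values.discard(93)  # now {3, 6, 8, 57, 62, 65, 69, 73, 77, 89}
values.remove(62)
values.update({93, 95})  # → {3, 6, 8, 57, 65, 69, 73, 77, 89, 93, 95}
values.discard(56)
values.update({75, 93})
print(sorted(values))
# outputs [3, 6, 8, 57, 65, 69, 73, 75, 77, 89, 93, 95]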